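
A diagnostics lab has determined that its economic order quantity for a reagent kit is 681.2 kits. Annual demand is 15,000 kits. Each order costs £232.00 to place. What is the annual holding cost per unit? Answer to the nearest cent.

H ≈ £15.00

Squaring Q* = √(2DS/H) gives Q*² = 2DS/H.
From Q* = √(2DS/H): H = 2DS / Q*² = 2 × 15,000 × 232 / 681.2² = 14.9989.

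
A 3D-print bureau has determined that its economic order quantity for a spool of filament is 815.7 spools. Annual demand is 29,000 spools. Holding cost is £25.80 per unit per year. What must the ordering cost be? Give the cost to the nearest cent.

S ≈ £295.97

Invert the EOQ relation Q*² = 2DS/H.
From Q* = √(2DS/H): S = Q*²H / (2D) = 815.7² × 25.8 / (2 × 29,000) = 295.9734.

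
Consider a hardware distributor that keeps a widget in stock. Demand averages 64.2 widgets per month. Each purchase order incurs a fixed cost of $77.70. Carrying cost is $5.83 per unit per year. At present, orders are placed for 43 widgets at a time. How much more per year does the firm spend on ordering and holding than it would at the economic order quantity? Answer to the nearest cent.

Annual demand D = 64.2 × 12 = 770.4.
EOQ = √(2DS/H) = √(2 × 770.4 × 77.7 / 5.83) ≈ 143.30.
Cost at Q* = (D/Q*)S + (Q*/2)H = √(2DSH) ≈ $835.45.
Cost at Q = 43: (770.4/43)×77.7 + (43/2)×5.83 = $1,392.09 + $125.34 = $1,517.44.
Excess = $1,517.44 − $835.45 = $681.99.

Extra cost ≈ $681.99 per year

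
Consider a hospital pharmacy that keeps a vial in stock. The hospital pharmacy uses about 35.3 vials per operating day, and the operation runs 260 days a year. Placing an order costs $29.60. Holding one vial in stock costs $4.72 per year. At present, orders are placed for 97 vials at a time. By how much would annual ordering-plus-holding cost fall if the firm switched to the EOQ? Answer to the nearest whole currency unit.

Extra cost ≈ $1,428 per year

Annual demand D = 35.3 × 260 = 9,178.
EOQ = √(2DS/H) = √(2 × 9,178 × 29.6 / 4.72) ≈ 339.28.
Cost at Q* = (D/Q*)S + (Q*/2)H = √(2DSH) ≈ $1,601.42.
Cost at Q = 97: (9,178/97)×29.6 + (97/2)×4.72 = $2,800.71 + $228.92 = $3,029.63.
Excess = $3,029.63 − $1,601.42 = $1,428.21.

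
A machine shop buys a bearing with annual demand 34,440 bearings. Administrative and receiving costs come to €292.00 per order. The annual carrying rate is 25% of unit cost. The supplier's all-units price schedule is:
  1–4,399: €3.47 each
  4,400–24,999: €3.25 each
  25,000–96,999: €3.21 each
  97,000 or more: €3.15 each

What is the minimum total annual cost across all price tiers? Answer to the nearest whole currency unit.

TC* ≈ €115,972

Holding cost per unit per year at price C is H = 0.25·C.
Candidates are each tier's EOQ (if it falls in that tier) and each price-break quantity.
Tier 1 (€3.47): EOQ = 4815.1 exceeds tier's upper bound 4399, so this tier is dominated.
EOQ at €3.25 = 4975.4 (feasible in tier 2): TC = 34,440×€3.25 + (34,440/4975.4)×292 + (4975.4/2)×0.25×€3.25 = €115,972.50.
EOQ at €3.21 = 5006.3 < 25000, so use break Q=25000: TC = 34,440×€3.21 + (34,440/25000.0)×292 + (25000.0/2)×0.25×€3.21 = €120,985.91.
EOQ at €3.15 = 5053.7 < 97000, so use break Q=97000: TC = 34,440×€3.15 + (34,440/97000.0)×292 + (97000.0/2)×0.25×€3.15 = €146,783.43.
Lowest total cost among the candidates is at Q = 4975.4.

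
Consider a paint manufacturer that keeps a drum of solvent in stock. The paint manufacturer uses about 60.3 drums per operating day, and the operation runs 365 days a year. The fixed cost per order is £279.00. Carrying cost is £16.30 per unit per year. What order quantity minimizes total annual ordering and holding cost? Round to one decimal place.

Q* ≈ 868.0 drums

Annual demand D = 60.3 × 365 = 22,009.5.
EOQ = √(2DS / H) = √(2 × 22,009.5 × 279 / 16.3).
= √(12,281,301 / 16.3) = √753,454.0491 ≈ 868.017.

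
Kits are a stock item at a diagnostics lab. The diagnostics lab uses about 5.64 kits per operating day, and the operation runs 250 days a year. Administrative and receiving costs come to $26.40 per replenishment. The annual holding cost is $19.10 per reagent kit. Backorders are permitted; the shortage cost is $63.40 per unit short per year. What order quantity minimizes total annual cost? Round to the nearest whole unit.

Q* ≈ 71 kits

Annual demand D = 5.64 × 250 = 1,410.
With planned backorders, Q* = √(2DS/H) · √((H+B)/B).
√(2DS/H) = √(2 × 1,410 × 26.4 / 19.1) = 62.432.
√((H+B)/B) = √((19.1+63.4)/63.4) = 1.1407.
Q* ≈ 71.218.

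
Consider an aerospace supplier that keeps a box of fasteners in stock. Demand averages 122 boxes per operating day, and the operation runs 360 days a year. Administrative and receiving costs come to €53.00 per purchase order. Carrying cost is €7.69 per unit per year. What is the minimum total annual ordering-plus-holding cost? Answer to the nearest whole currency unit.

TC* ≈ €5,983

Annual demand D = 122 × 360 = 43,920.
The optimal lot size = √(2DS/H) = √(2 × 43,920 × 53 / 7.69) ≈ 778.07.
At the optimum the two cost components are equal, so total cost = 2·(Q*/2)H = Q*·H.
Minimum total = √(2DSH) = √(2 × 43,920 × 53 × 7.69) ≈ 5983.389.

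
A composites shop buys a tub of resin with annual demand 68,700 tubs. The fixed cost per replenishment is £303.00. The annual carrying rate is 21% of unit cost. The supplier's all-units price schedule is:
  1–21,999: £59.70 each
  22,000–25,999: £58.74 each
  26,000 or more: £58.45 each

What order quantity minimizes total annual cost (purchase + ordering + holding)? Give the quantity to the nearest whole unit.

Holding cost per unit per year at price C is H = 0.21·C.
Evaluate total cost at each tier's feasible EOQ or, if the EOQ is below the tier, at the tier's minimum quantity.
EOQ at £59.70 = 1822.3 (feasible in tier 1): TC = 68,700×£59.70 + (68,700/1822.3)×303 + (1822.3/2)×0.21×£59.70 = £4,124,236.07.
EOQ at £58.74 = 1837.1 < 22000, so use break Q=22000: TC = 68,700×£58.74 + (68,700/22000.0)×303 + (22000.0/2)×0.21×£58.74 = £4,172,073.59.
EOQ at £58.45 = 1841.7 < 26000, so use break Q=26000: TC = 68,700×£58.45 + (68,700/26000.0)×303 + (26000.0/2)×0.21×£58.45 = £4,175,884.12.
Lowest total cost is £4,124,236.07 at Q = 1822.3.

Q* ≈ 1,822 tubs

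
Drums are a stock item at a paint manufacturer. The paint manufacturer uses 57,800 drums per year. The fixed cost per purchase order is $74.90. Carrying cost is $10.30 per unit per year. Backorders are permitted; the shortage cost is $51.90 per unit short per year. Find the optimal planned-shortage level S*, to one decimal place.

S* ≈ 166.2 drums

With planned backorders, Q* = √(2DS/H) · √((H+B)/B).
√(2DS/H) = √(2 × 57,800 × 74.9 / 10.3) = 916.856.
√((H+B)/B) = √((10.3+51.9)/51.9) = 1.0947.
Q* ≈ 1003.720.
S* = Q* · H/(H+B) = 1003.720 × 10.3/62.2 ≈ 166.211.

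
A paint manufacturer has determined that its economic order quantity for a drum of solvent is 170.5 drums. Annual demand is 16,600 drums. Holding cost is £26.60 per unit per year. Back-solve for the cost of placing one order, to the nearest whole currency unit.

S ≈ £23

The basic EOQ model gives Q* = √(2DS/H); rearrange for the unknown.
From Q* = √(2DS/H): S = Q*²H / (2D) = 170.5² × 26.6 / (2 × 16,600) = 23.2912.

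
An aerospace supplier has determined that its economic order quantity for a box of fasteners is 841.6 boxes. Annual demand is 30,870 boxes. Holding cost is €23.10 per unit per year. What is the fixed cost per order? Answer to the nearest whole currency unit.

S ≈ €265

Invert the EOQ relation Q*² = 2DS/H.
From Q* = √(2DS/H): S = Q*²H / (2D) = 841.6² × 23.1 / (2 × 30,870) = 265.0067.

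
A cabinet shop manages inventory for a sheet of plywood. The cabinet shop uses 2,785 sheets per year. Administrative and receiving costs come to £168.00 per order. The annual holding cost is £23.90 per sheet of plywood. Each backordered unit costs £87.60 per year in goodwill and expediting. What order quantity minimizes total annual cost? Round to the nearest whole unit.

With planned backorders, Q* = √(2DS/H) · √((H+B)/B).
√(2DS/H) = √(2 × 2,785 × 168 / 23.9) = 197.872.
√((H+B)/B) = √((23.9+87.6)/87.6) = 1.1282.
Q* ≈ 223.238.

Q* ≈ 223 sheets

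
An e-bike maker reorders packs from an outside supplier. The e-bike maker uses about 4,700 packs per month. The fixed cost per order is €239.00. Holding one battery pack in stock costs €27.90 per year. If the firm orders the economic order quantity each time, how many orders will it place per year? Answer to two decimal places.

Annual demand D = 4,700 × 12 = 56,400.
EOQ = √(2DS/H) = √(2 × 56,400 × 239 / 27.9) ≈ 983.00.
Orders per year = D / Q* = 56,400 / 983.00 ≈ 57.376.

N ≈ 57.38 orders per year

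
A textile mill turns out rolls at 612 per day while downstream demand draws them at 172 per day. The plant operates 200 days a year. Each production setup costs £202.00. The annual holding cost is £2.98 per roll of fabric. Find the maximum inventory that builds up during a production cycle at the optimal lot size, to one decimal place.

I_max ≈ 1,831.1 rolls

Annual demand D = 172 × 200 = 34,400.
Production build-up factor (1 − d/p) = 1 − 172/612 = 0.7190.
Q* = √(2DS / (H(1 − d/p))) = √(2 × 34,400 × 202 / (2.98 × 0.7190)).
= √(13,897,600 / 2.1425) ≈ 2546.896.
Maximum inventory = Q*(1 − d/p) = 2546.896 × 0.7190 ≈ 1831.101.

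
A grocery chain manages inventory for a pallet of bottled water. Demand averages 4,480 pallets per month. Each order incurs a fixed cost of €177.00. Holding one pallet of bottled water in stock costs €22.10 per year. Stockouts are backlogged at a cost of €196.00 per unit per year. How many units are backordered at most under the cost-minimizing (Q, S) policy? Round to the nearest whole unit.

S* ≈ 99 pallets

Annual demand D = 4,480 × 12 = 53,760.
With planned backorders, Q* = √(2DS/H) · √((H+B)/B).
√(2DS/H) = √(2 × 53,760 × 177 / 22.1) = 927.973.
√((H+B)/B) = √((22.1+196)/196) = 1.0549.
Q* ≈ 978.892.
S* = Q* · H/(H+B) = 978.892 × 22.1/218.1 ≈ 99.191.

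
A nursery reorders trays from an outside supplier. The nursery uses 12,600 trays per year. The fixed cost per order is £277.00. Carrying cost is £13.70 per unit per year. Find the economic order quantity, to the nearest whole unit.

Q* ≈ 714 trays

EOQ = √(2DS / H) = √(2 × 12,600 × 277 / 13.7).
= √(6,980,400 / 13.7) = √509,518.2482 ≈ 713.805.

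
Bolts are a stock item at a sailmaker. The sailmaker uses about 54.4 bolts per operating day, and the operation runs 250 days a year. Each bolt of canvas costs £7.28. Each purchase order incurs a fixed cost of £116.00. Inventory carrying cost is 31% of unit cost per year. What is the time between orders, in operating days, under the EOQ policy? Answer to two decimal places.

Annual demand D = 54.4 × 250 = 13,600.
Holding cost H = 0.31 × £7.28 = £2.2568 per unit per year.
The optimal lot size = √(2DS/H) = √(2 × 13,600 × 116 / 2.2568) ≈ 1182.41.
Cycle time = Q*/D × 250 = 1182.41 / 13,600 × 250 ≈ 21.735 days.

T ≈ 21.74 days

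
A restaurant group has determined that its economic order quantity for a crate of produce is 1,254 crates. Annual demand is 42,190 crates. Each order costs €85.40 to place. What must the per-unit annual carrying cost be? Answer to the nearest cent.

Squaring Q* = √(2DS/H) gives Q*² = 2DS/H.
From Q* = √(2DS/H): H = 2DS / Q*² = 2 × 42,190 × 85.4 / 1,254² = 4.5825.

H ≈ €4.58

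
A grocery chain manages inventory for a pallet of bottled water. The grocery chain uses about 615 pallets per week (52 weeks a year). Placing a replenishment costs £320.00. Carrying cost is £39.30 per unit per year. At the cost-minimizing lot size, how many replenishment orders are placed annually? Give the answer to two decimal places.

N ≈ 44.31 orders per year

Annual demand D = 615 × 52 = 31,980.
The optimal lot size = √(2DS/H) = √(2 × 31,980 × 320 / 39.3) ≈ 721.66.
Orders per year = D / Q* = 31,980 / 721.66 ≈ 44.314.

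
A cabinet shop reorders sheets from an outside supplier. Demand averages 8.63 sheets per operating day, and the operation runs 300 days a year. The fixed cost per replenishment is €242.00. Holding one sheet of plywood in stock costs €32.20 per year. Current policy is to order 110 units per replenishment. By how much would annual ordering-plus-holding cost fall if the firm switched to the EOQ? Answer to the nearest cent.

Annual demand D = 8.63 × 300 = 2,589.
EOQ = √(2DS/H) = √(2 × 2,589 × 242 / 32.2) ≈ 197.27.
Cost at Q* = (D/Q*)S + (Q*/2)H = √(2DSH) ≈ €6,352.09.
Cost at Q = 110: (2,589/110)×242 + (110/2)×32.2 = €5,695.80 + €1,771.00 = €7,466.80.
Excess = €7,466.80 − €6,352.09 = €1,114.71.

Extra cost ≈ €1,114.71 per year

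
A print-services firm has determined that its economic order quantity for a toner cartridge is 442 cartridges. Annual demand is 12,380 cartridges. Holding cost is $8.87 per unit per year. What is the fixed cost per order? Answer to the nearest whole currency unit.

S ≈ $70

Invert the EOQ relation Q*² = 2DS/H.
From Q* = √(2DS/H): S = Q*²H / (2D) = 442² × 8.87 / (2 × 12,380) = 69.9870.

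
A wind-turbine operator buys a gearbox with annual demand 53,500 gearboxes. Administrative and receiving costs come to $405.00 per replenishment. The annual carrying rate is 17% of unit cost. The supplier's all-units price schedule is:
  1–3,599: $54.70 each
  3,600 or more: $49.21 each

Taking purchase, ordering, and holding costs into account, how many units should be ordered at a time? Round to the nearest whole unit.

Q* ≈ 3,600 gearboxes

Holding cost per unit per year at price C is H = 0.17·C.
Candidates are each tier's EOQ (if it falls in that tier) and each price-break quantity.
EOQ at $54.70 = 2158.7 (feasible in tier 1): TC = 53,500×$54.70 + (53,500/2158.7)×405 + (2158.7/2)×0.17×$54.70 = $2,946,524.17.
EOQ at $49.21 = 2276.0 < 3600, so use break Q=3600: TC = 53,500×$49.21 + (53,500/3600.0)×405 + (3600.0/2)×0.17×$49.21 = $2,653,812.01.
Lowest total cost is $2,653,812.01 at Q = 3600.0.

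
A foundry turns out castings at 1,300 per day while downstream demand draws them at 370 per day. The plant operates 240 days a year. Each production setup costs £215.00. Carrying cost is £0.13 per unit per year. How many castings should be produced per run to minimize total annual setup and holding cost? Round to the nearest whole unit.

Annual demand D = 370 × 240 = 88,800.
Production build-up factor (1 − d/p) = 1 − 370/1,300 = 0.7154.
Q* = √(2DS / (H(1 − d/p))) = √(2 × 88,800 × 215 / (0.13 × 0.7154)).
= √(38,184,000 / 0.093) ≈ 20262.790.

Q* ≈ 20,263 castings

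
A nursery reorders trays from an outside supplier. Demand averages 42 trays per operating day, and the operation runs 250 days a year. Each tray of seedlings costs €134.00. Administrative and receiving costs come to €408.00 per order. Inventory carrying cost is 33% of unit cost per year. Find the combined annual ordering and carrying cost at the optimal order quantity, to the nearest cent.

TC* ≈ €19,464.76

Annual demand D = 42 × 250 = 10,500.
Holding cost H = 0.33 × €134.00 = €44.2200 per unit per year.
EOQ = √(2DS/H) = √(2 × 10,500 × 408 / 44.22) ≈ 440.18.
At the optimum the two cost components are equal, so total cost = 2·(Q*/2)H = Q*·H.
Minimum total = √(2DSH) = √(2 × 10,500 × 408 × 44.22) ≈ 19464.762.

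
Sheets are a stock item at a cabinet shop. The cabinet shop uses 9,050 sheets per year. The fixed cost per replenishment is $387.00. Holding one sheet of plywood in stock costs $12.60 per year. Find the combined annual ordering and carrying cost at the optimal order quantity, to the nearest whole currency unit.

TC* ≈ $9,395

EOQ = √(2DS/H) = √(2 × 9,050 × 387 / 12.6) ≈ 745.61.
At the optimum the two cost components are equal, so total cost = 2·(Q*/2)H = Q*·H.
Minimum total = √(2DSH) = √(2 × 9,050 × 387 × 12.6) ≈ 9394.638.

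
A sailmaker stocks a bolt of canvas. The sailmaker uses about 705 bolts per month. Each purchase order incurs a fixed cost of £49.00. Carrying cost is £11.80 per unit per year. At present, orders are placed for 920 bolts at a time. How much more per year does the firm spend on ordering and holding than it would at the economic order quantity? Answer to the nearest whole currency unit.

Annual demand D = 705 × 12 = 8,460.
EOQ = √(2DS/H) = √(2 × 8,460 × 49 / 11.8) ≈ 265.07.
Cost at Q* = (D/Q*)S + (Q*/2)H = √(2DSH) ≈ £3,127.80.
Cost at Q = 920: (8,460/920)×49 + (920/2)×11.8 = £450.59 + £5,428.00 = £5,878.59.
Excess = £5,878.59 − £3,127.80 = £2,750.79.

Extra cost ≈ £2,751 per year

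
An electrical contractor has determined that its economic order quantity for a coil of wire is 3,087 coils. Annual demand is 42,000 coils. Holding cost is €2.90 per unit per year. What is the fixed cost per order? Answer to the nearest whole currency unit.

S ≈ €329

The basic EOQ model gives Q* = √(2DS/H); rearrange for the unknown.
From Q* = √(2DS/H): S = Q*²H / (2D) = 3,087² × 2.9 / (2 × 42,000) = 328.9970.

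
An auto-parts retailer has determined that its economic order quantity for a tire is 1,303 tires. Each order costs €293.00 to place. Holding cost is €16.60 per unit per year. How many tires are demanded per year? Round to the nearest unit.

D ≈ 48,095 tires per year

Squaring Q* = √(2DS/H) gives Q*² = 2DS/H.
From Q* = √(2DS/H): D = Q*²H / (2S) = 1,303² × 16.6 / (2 × 293) = 48094.931.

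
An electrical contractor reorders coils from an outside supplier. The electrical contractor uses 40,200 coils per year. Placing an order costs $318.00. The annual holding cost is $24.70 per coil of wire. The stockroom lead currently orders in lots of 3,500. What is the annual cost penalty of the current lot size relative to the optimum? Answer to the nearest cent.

Extra cost ≈ $21,747.60 per year

EOQ = √(2DS/H) = √(2 × 40,200 × 318 / 24.7) ≈ 1017.40.
Cost at Q* = (D/Q*)S + (Q*/2)H = √(2DSH) ≈ $25,129.86.
Cost at Q = 3,500: (40,200/3,500)×318 + (3,500/2)×24.7 = $3,652.46 + $43,225.00 = $46,877.46.
Excess = $46,877.46 − $25,129.86 = $21,747.60.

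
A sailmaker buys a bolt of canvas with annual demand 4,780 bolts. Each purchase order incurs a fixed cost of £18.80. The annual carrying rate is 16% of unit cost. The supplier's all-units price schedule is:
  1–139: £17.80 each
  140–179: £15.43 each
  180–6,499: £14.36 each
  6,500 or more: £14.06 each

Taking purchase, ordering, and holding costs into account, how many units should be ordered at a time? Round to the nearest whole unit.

Q* ≈ 280 bolts

Holding cost per unit per year at price C is H = 0.16·C.
Candidates are each tier's EOQ (if it falls in that tier) and each price-break quantity.
Tier 1 (£17.80): EOQ = 251.2 exceeds tier's upper bound 139, so this tier is dominated.
Tier 2 (£15.43): EOQ = 269.8 exceeds tier's upper bound 179, so this tier is dominated.
EOQ at £14.36 = 279.7 (feasible in tier 3): TC = 4,780×£14.36 + (4,780/279.7)×18.8 + (279.7/2)×0.16×£14.36 = £69,283.41.
EOQ at £14.06 = 282.7 < 6500, so use break Q=6500: TC = 4,780×£14.06 + (4,780/6500.0)×18.8 + (6500.0/2)×0.16×£14.06 = £74,531.83.
Lowest total cost is £69,283.41 at Q = 279.7.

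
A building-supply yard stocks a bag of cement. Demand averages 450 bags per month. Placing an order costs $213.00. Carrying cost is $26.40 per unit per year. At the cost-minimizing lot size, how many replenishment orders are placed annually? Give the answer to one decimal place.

Annual demand D = 450 × 12 = 5,400.
The optimal lot size = √(2DS/H) = √(2 × 5,400 × 213 / 26.4) ≈ 295.19.
Orders per year = D / Q* = 5,400 / 295.19 ≈ 18.293.

N ≈ 18.3 orders per year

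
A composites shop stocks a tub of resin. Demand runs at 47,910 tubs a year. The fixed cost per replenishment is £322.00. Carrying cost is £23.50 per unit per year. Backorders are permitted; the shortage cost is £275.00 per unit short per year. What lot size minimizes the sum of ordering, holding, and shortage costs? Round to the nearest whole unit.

Q* ≈ 1,194 tubs

With planned backorders, Q* = √(2DS/H) · √((H+B)/B).
√(2DS/H) = √(2 × 47,910 × 322 / 23.5) = 1145.835.
√((H+B)/B) = √((23.5+275)/275) = 1.0419.
Q* ≈ 1193.790.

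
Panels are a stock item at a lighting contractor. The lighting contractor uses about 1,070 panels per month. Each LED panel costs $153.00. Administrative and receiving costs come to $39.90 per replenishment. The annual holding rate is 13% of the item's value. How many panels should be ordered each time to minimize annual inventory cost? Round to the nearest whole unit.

Q* ≈ 227 panels

Annual demand D = 1,070 × 12 = 12,840.
Holding cost H = 0.13 × $153.00 = $19.8900 per unit per year.
EOQ = √(2DS / H) = √(2 × 12,840 × 39.9 / 19.89).
= √(1,024,632 / 19.89) = √51,514.9321 ≈ 226.969.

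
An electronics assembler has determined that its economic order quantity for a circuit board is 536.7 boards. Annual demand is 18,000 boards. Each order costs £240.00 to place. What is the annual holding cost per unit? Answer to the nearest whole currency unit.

Invert the EOQ relation Q*² = 2DS/H.
From Q* = √(2DS/H): H = 2DS / Q*² = 2 × 18,000 × 240 / 536.7² = 29.9951.

H ≈ £30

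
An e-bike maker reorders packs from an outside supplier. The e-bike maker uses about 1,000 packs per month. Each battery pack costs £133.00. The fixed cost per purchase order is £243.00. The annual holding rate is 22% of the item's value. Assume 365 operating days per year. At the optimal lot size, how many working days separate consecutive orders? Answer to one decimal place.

T ≈ 13.6 days

Annual demand D = 1,000 × 12 = 12,000.
Holding cost H = 0.22 × £133.00 = £29.2600 per unit per year.
EOQ = √(2DS/H) = √(2 × 12,000 × 243 / 29.26) ≈ 446.45.
Cycle time = Q*/D × 365 = 446.45 / 12,000 × 365 ≈ 13.579 days.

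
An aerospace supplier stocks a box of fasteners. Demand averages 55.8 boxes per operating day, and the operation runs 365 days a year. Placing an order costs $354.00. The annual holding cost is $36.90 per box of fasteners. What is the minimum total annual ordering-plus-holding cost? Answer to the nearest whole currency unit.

Annual demand D = 55.8 × 365 = 20,367.
Q* = √(2DS/H) = √(2 × 20,367 × 354 / 36.9) ≈ 625.13.
At Q*, ordering cost (D/Q*)S equals holding cost (Q*/2)H, each = √(DSH/2).
Minimum total = √(2DSH) = √(2 × 20,367 × 354 × 36.9) ≈ 23067.118.

TC* ≈ $23,067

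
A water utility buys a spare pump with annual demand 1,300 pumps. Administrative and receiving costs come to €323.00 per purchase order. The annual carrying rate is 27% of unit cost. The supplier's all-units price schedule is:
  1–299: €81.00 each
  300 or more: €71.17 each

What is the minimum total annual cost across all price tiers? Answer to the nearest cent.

TC* ≈ €96,803.05

Holding cost per unit per year at price C is H = 0.27·C.
For each price level, check whether its EOQ is feasible; otherwise the best quantity at that price is the breakpoint.
EOQ at €81.00 = 196.0 (feasible in tier 1): TC = 1,300×€81.00 + (1,300/196.0)×323 + (196.0/2)×0.27×€81.00 = €109,585.61.
EOQ at €71.17 = 209.1 < 300, so use break Q=300: TC = 1,300×€71.17 + (1,300/300.0)×323 + (300.0/2)×0.27×€71.17 = €96,803.05.
Lowest total cost among the candidates is at Q = 300.0.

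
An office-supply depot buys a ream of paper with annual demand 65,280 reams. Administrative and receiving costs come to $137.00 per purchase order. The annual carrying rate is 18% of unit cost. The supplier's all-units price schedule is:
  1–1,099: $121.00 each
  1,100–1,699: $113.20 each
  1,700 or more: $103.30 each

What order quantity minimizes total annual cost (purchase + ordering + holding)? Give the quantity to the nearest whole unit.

Q* ≈ 1,700 reams

Holding cost per unit per year at price C is H = 0.18·C.
Evaluate total cost at each tier's feasible EOQ or, if the EOQ is below the tier, at the tier's minimum quantity.
EOQ at $121.00 = 906.2 (feasible in tier 1): TC = 65,280×$121.00 + (65,280/906.2)×137 + (906.2/2)×0.18×$121.00 = $7,918,617.60.
EOQ at $113.20 = 936.9 < 1100, so use break Q=1100: TC = 65,280×$113.20 + (65,280/1100.0)×137 + (1100.0/2)×0.18×$113.20 = $7,409,033.13.
EOQ at $103.30 = 980.8 < 1700, so use break Q=1700: TC = 65,280×$103.30 + (65,280/1700.0)×137 + (1700.0/2)×0.18×$103.30 = $6,764,489.70.
Lowest total cost is $6,764,489.70 at Q = 1700.0.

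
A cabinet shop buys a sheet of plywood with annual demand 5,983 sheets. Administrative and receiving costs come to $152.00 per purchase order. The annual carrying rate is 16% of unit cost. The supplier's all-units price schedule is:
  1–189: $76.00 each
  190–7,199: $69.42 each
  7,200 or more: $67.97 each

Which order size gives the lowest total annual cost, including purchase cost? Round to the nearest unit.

Holding cost per unit per year at price C is H = 0.16·C.
For each price level, check whether its EOQ is feasible; otherwise the best quantity at that price is the breakpoint.
Tier 1 ($76.00): EOQ = 386.7 exceeds tier's upper bound 189, so this tier is dominated.
EOQ at $69.42 = 404.7 (feasible in tier 2): TC = 5,983×$69.42 + (5,983/404.7)×152 + (404.7/2)×0.16×$69.42 = $419,834.54.
EOQ at $67.97 = 409.0 < 7200, so use break Q=7200: TC = 5,983×$67.97 + (5,983/7200.0)×152 + (7200.0/2)×0.16×$67.97 = $445,941.54.
Lowest total cost is $419,834.54 at Q = 404.7.

Q* ≈ 405 sheets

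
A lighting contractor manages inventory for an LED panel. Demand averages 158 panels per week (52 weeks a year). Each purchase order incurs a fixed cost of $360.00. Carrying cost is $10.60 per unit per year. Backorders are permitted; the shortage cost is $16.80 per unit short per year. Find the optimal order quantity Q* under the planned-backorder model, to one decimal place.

Annual demand D = 158 × 52 = 8,216.
With planned backorders, Q* = √(2DS/H) · √((H+B)/B).
√(2DS/H) = √(2 × 8,216 × 360 / 10.6) = 747.039.
√((H+B)/B) = √((10.6+16.8)/16.8) = 1.2771.
Q* ≈ 954.035.

Q* ≈ 954.0 panels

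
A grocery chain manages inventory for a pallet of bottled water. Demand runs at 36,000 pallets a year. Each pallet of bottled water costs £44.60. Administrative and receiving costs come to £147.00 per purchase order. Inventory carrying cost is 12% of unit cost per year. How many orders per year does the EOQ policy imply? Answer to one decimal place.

N ≈ 25.6 orders per year

Holding cost H = 0.12 × £44.60 = £5.3520 per unit per year.
Q* = √(2DS/H) = √(2 × 36,000 × 147 / 5.352) ≈ 1406.26.
Orders per year = D / Q* = 36,000 / 1406.26 ≈ 25.600.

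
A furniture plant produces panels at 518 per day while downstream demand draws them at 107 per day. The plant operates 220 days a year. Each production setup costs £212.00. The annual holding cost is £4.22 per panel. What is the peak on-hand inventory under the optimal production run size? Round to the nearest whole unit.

Annual demand D = 107 × 220 = 23,540.
Production build-up factor (1 − d/p) = 1 − 107/518 = 0.7934.
Q* = √(2DS / (H(1 − d/p))) = √(2 × 23,540 × 212 / (4.22 × 0.7934)).
= √(9,980,960 / 3.3483) ≈ 1726.529.
Maximum inventory = Q*(1 − d/p) = 1726.529 × 0.7934 ≈ 1369.891.

I_max ≈ 1,370 panels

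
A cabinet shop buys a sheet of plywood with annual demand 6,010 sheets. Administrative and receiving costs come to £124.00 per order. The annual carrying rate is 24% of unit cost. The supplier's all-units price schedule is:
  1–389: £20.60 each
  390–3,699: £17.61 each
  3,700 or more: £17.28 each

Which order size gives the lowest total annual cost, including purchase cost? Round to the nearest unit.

Q* ≈ 594 sheets

Holding cost per unit per year at price C is H = 0.24·C.
Candidates are each tier's EOQ (if it falls in that tier) and each price-break quantity.
Tier 1 (£20.60): EOQ = 549.1 exceeds tier's upper bound 389, so this tier is dominated.
EOQ at £17.61 = 593.9 (feasible in tier 2): TC = 6,010×£17.61 + (6,010/593.9)×124 + (593.9/2)×0.24×£17.61 = £108,345.95.
EOQ at £17.28 = 599.5 < 3700, so use break Q=3700: TC = 6,010×£17.28 + (6,010/3700.0)×124 + (3700.0/2)×0.24×£17.28 = £111,726.54.
Lowest total cost is £108,345.95 at Q = 593.9.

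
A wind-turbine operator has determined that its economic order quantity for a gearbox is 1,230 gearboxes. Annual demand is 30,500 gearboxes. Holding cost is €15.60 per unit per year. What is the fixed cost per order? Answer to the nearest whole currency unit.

Invert the EOQ relation Q*² = 2DS/H.
From Q* = √(2DS/H): S = Q*²H / (2D) = 1,230² × 15.6 / (2 × 30,500) = 386.9056.

S ≈ €387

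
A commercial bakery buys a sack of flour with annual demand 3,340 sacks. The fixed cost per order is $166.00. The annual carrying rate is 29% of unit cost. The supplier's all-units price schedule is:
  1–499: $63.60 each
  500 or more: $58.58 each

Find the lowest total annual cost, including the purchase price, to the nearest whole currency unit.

TC* ≈ $201,013

Holding cost per unit per year at price C is H = 0.29·C.
For each price level, check whether its EOQ is feasible; otherwise the best quantity at that price is the breakpoint.
EOQ at $63.60 = 245.2 (feasible in tier 1): TC = 3,340×$63.60 + (3,340/245.2)×166 + (245.2/2)×0.29×$63.60 = $216,946.41.
EOQ at $58.58 = 255.5 < 500, so use break Q=500: TC = 3,340×$58.58 + (3,340/500.0)×166 + (500.0/2)×0.29×$58.58 = $201,013.13.
Lowest total cost among the candidates is at Q = 500.0.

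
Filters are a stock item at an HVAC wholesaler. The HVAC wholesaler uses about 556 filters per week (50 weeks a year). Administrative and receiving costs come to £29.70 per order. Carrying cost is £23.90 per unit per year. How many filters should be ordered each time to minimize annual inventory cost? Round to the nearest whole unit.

Q* ≈ 263 filters

Annual demand D = 556 × 50 = 27,800.
EOQ = √(2DS / H) = √(2 × 27,800 × 29.7 / 23.9).
= √(1,651,320 / 23.9) = √69,092.887 ≈ 262.855.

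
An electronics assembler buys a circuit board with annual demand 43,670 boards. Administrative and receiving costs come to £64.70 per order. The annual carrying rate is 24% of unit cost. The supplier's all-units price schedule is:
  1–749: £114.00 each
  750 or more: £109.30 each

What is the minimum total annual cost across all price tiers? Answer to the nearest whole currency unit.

Holding cost per unit per year at price C is H = 0.24·C.
For each price level, check whether its EOQ is feasible; otherwise the best quantity at that price is the breakpoint.
EOQ at £114.00 = 454.5 (feasible in tier 1): TC = 43,670×£114.00 + (43,670/454.5)×64.7 + (454.5/2)×0.24×£114.00 = £4,990,814.17.
EOQ at £109.30 = 464.1 < 750, so use break Q=750: TC = 43,670×£109.30 + (43,670/750.0)×64.7 + (750.0/2)×0.24×£109.30 = £4,786,735.27.
Lowest total cost among the candidates is at Q = 750.0.

TC* ≈ £4,786,735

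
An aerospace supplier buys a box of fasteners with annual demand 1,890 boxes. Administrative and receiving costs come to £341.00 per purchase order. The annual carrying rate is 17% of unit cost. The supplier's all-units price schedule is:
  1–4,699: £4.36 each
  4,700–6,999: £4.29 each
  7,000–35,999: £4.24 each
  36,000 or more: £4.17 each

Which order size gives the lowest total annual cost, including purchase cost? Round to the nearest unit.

Q* ≈ 1,319 boxes

Holding cost per unit per year at price C is H = 0.17·C.
For each price level, check whether its EOQ is feasible; otherwise the best quantity at that price is the breakpoint.
EOQ at £4.36 = 1318.7 (feasible in tier 1): TC = 1,890×£4.36 + (1,890/1318.7)×341 + (1318.7/2)×0.17×£4.36 = £9,217.84.
EOQ at £4.29 = 1329.4 < 4700, so use break Q=4700: TC = 1,890×£4.29 + (1,890/4700.0)×341 + (4700.0/2)×0.17×£4.29 = £9,959.08.
EOQ at £4.24 = 1337.3 < 7000, so use break Q=7000: TC = 1,890×£4.24 + (1,890/7000.0)×341 + (7000.0/2)×0.17×£4.24 = £10,628.47.
EOQ at £4.17 = 1348.4 < 36000, so use break Q=36000: TC = 1,890×£4.17 + (1,890/36000.0)×341 + (36000.0/2)×0.17×£4.17 = £20,659.40.
Lowest total cost is £9,217.84 at Q = 1318.7.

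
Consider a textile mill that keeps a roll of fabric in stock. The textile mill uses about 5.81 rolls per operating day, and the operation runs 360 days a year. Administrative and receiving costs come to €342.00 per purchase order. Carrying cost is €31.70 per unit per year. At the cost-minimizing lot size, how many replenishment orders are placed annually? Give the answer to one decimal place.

Annual demand D = 5.81 × 360 = 2,091.6.
EOQ = √(2DS/H) = √(2 × 2,091.6 × 342 / 31.7) ≈ 212.44.
Orders per year = D / Q* = 2,091.6 / 212.44 ≈ 9.846.

N ≈ 9.8 orders per year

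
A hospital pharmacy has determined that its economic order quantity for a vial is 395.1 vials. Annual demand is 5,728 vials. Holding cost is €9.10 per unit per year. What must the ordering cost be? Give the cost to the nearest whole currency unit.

Squaring Q* = √(2DS/H) gives Q*² = 2DS/H.
From Q* = √(2DS/H): S = Q*²H / (2D) = 395.1² × 9.1 / (2 × 5,728) = 124.0002.

S ≈ €124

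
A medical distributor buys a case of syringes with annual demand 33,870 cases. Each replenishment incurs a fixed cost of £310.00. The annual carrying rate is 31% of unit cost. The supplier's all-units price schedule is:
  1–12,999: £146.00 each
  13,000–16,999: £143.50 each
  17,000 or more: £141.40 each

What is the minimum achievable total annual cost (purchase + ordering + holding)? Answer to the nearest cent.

TC* ≈ £4,975,849.09

Holding cost per unit per year at price C is H = 0.31·C.
Candidates are each tier's EOQ (if it falls in that tier) and each price-break quantity.
EOQ at £146.00 = 681.2 (feasible in tier 1): TC = 33,870×£146.00 + (33,870/681.2)×310 + (681.2/2)×0.31×£146.00 = £4,975,849.09.
EOQ at £143.50 = 687.1 < 13000, so use break Q=13000: TC = 33,870×£143.50 + (33,870/13000.0)×310 + (13000.0/2)×0.31×£143.50 = £5,150,305.17.
EOQ at £141.40 = 692.1 < 17000, so use break Q=17000: TC = 33,870×£141.40 + (33,870/17000.0)×310 + (17000.0/2)×0.31×£141.40 = £5,162,424.63.
Lowest total cost among the candidates is at Q = 681.2.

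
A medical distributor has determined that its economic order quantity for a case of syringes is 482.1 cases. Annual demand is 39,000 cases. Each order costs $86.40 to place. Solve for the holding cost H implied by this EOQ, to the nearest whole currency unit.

The basic EOQ model gives Q* = √(2DS/H); rearrange for the unknown.
From Q* = √(2DS/H): H = 2DS / Q*² = 2 × 39,000 × 86.4 / 482.1² = 28.9957.

H ≈ $29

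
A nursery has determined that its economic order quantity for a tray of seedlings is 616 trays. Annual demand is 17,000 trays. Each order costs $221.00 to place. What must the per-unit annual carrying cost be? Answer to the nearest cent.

Invert the EOQ relation Q*² = 2DS/H.
From Q* = √(2DS/H): H = 2DS / Q*² = 2 × 17,000 × 221 / 616² = 19.8020.

H ≈ $19.80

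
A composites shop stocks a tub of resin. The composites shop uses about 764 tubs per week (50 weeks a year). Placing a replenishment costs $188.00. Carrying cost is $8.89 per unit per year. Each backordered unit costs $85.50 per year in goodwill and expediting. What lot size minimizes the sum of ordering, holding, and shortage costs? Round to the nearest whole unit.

Q* ≈ 1,336 tubs

Annual demand D = 764 × 50 = 38,200.
With planned backorders, Q* = √(2DS/H) · √((H+B)/B).
√(2DS/H) = √(2 × 38,200 × 188 / 8.89) = 1271.085.
√((H+B)/B) = √((8.89+85.5)/85.5) = 1.0507.
Q* ≈ 1335.533.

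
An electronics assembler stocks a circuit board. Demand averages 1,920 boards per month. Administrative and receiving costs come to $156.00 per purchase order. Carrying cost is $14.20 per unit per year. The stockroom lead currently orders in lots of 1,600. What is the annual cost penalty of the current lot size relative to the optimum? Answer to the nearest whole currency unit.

Annual demand D = 1,920 × 12 = 23,040.
EOQ = √(2DS/H) = √(2 × 23,040 × 156 / 14.2) ≈ 711.50.
Cost at Q* = (D/Q*)S + (Q*/2)H = √(2DSH) ≈ $10,103.29.
Cost at Q = 1,600: (23,040/1,600)×156 + (1,600/2)×14.2 = $2,246.40 + $11,360.00 = $13,606.40.
Excess = $13,606.40 − $10,103.29 = $3,503.11.

Extra cost ≈ $3,503 per year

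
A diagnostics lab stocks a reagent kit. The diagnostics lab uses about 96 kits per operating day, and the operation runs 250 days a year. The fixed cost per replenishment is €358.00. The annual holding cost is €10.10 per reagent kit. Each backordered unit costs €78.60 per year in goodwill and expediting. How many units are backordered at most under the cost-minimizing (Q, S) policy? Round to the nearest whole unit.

S* ≈ 158 kits

Annual demand D = 96 × 250 = 24,000.
With planned backorders, Q* = √(2DS/H) · √((H+B)/B).
√(2DS/H) = √(2 × 24,000 × 358 / 10.1) = 1304.372.
√((H+B)/B) = √((10.1+78.6)/78.6) = 1.0623.
Q* ≈ 1385.645.
S* = Q* · H/(H+B) = 1385.645 × 10.1/88.7 ≈ 157.779.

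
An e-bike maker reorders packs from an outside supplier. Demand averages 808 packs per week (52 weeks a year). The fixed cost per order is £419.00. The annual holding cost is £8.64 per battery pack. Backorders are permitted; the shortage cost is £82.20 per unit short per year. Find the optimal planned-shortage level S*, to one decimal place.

S* ≈ 201.8 packs

Annual demand D = 808 × 52 = 42,016.
With planned backorders, Q* = √(2DS/H) · √((H+B)/B).
√(2DS/H) = √(2 × 42,016 × 419 / 8.64) = 2018.703.
√((H+B)/B) = √((8.64+82.2)/82.2) = 1.0512.
Q* ≈ 2122.145.
S* = Q* · H/(H+B) = 2122.145 × 8.64/90.84 ≈ 201.842.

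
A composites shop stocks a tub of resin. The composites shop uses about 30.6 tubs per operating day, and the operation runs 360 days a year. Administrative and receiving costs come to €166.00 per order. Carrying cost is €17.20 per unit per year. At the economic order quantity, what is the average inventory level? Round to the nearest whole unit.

Average inventory ≈ 231 tubs

Annual demand D = 30.6 × 360 = 11,016.
EOQ = √(2DS/H) = √(2 × 11,016 × 166 / 17.2) ≈ 461.12.
Average inventory = Q*/2 ≈ 461.12 / 2 = 230.561.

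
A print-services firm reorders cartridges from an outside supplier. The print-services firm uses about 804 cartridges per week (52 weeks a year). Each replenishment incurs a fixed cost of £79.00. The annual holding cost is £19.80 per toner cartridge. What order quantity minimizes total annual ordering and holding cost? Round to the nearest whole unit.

Q* ≈ 578 cartridges

Annual demand D = 804 × 52 = 41,808.
EOQ = √(2DS / H) = √(2 × 41,808 × 79 / 19.8).
= √(6,605,664 / 19.8) = √333,619.3939 ≈ 577.598.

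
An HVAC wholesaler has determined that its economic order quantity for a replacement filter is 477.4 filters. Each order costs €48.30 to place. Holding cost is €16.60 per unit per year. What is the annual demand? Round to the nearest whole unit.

D ≈ 39,165 filters per year

The basic EOQ model gives Q* = √(2DS/H); rearrange for the unknown.
From Q* = √(2DS/H): D = Q*²H / (2S) = 477.4² × 16.6 / (2 × 48.3) = 39164.789.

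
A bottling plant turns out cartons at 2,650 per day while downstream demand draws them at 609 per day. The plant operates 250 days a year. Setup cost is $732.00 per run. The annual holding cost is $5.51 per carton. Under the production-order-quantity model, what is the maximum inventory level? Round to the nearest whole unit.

I_max ≈ 5,582 cartons

Annual demand D = 609 × 250 = 152,250.
Production build-up factor (1 − d/p) = 1 − 609/2,650 = 0.7702.
Q* = √(2DS / (H(1 − d/p))) = √(2 × 152,250 × 732 / (5.51 × 0.7702)).
= √(222,894,000 / 4.2437) ≈ 7247.276.
Maximum inventory = Q*(1 − d/p) = 7247.276 × 0.7702 ≈ 5581.770.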